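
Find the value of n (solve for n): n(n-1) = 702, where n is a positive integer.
27
n² − n − 702 = 0, so n = (1 ± √(1 + 4·702))/2 = (1 ± √2,809)/2 = (1 ± 53)/2, i.e. n = 27 or n = -26. Taking the positive root, n = 27 (check: 27×26 = 702).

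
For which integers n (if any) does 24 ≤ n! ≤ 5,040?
4, 5, 6, 7
n! is strictly increasing; 4! = 24 and 7! = 5,040, so valid n = 4, 5, 6, 7.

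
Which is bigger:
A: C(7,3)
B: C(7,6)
A=C(7,3)=35, B=C(7,6)=7.
Final answer: A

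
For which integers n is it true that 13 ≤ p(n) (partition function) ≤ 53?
7, 8, 9, 10

Reasoning: Tabulating p(n) via p(n) = p(n−1) + p(n−2) − p(n−5) − p(n−7) + …: p(6)=11; p(7)=15; p(8)=22; p(9)=30; p(10)=42; p(11)=56. So valid n = 7, 8, 9, 10.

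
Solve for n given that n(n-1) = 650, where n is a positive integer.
n² − n − 650 = 0, so n = (1 ± √(1 + 4·650))/2 = (1 ± √2,601)/2 = (1 ± 51)/2, i.e. n = 26 or n = -25. Taking the positive root, n = 26 (check: 26×25 = 650).

Answer: 26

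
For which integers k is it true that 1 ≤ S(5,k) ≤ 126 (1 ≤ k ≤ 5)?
1, 2, 3, 4, 5
S(5,1)=1; S(5,2)=15; S(5,3)=25; S(5,4)=10; S(5,5)=1. So valid k = 1, 2, 3, 4, 5.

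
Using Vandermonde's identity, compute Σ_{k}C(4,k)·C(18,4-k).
7,315
= C(4+18,4) = C(22,4) = 7,315.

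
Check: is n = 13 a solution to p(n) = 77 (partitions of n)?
No

Pentagonal recurrence p(n) = p(n−1) + p(n−2) − p(n−5) − p(n−7) + …: p(13) = p(12) + p(11) − p(8) − p(6) + p(1) = 77 + 56 − 22 − 11 + 1 = 101, which does not equal 77.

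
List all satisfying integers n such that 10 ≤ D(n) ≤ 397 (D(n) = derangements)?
Using D(n) = (n−1)[D(n−1) + D(n−2)] with D(1)=0, D(2)=1: D(4)=9; D(5)=44; D(6)=265; D(7)=1,854. So valid n = 5, 6.

Answer: 5, 6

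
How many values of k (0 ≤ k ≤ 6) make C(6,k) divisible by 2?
3

Explanation: Checking C(6,k) mod 2 for k = 0..6: divisible at k = 1, 3, 5. That's 3 values.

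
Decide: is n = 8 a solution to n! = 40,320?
8! = 8·7! = 8·5,040 = 40,320, which equals 40,320.

Answer: Yes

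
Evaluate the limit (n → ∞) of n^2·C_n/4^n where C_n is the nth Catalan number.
C_n ~ 4^n/(n^(3/2)√π), so n^2·C_n/4^n ~ n^(2 − 3/2)/√π → ∞.
Final answer: ∞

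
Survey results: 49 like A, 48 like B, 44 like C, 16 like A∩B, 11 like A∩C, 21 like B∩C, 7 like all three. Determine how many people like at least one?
100
|A∪B∪C| = 49+48+44-16-11-21+7 = 100.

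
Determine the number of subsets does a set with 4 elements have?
16

Explanation: Each element can be included or excluded: 2^4 = 16.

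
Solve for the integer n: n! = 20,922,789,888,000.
16

Reasoning: n! is strictly increasing. 14! = 87,178,291,200, 15! = 1,307,674,368,000, 16! = 20,922,789,888,000 ✓. So n = 16.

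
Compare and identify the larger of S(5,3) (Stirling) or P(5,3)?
S(5,3) = 3·S(4,3) + S(4,2) = 3·6 + 7 = 25; P(5,3) = 60.

Answer: P(5,3)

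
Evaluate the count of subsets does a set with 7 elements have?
Each element can be included or excluded: 2^7 = 128.

Answer: 128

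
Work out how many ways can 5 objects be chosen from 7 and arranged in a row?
2,520

Solution: P(7,5) = 7!/(7-5)! = 2,520.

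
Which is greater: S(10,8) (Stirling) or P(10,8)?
P(10,8)
S(10,8) = 8·S(9,8) + S(9,7) = 8·36 + 462 = 750; P(10,8) = 1,814,400.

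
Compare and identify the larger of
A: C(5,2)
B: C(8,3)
A=C(5,2)=10, B=C(8,3)=56.

Answer: B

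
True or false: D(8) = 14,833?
True

Reasoning: Derangements of 8 elements: D(8) = (8-1)·[D(7) + D(6)] = 7·[1,854 + 265] = 14,833.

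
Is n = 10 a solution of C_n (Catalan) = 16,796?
C_10 = C(20,10)/(10+1) = 184,756/11 = 16,796, which equals 16,796.

Answer: Yes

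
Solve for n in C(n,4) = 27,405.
30

C(n,4) = n(n−1)(n−2)(n−3)/4! is increasing in n, and n(n−1)(n−2)(n−3) = 4!·27,405 = 657,720 ≈ (n−1.5)^4 gives n ≈ 30.0. Check: C(28,4) = 20,475, C(29,4) = 23,751, C(30,4) = 27,405 ✓. So n = 30.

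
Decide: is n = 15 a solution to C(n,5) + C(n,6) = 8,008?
Yes

Solution: C(15,5) + C(15,6) = 3,003 + 5,005 = 8,008, which equals 8,008.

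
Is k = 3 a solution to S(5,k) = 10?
No

Solution: S(5,3) = 3·S(4,3) + S(4,2) = 3·6 + 7 = 25, which does not equal 10.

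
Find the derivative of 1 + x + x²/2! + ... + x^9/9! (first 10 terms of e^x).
1 + x + x²/2! + ... + x^8/8!

Solution: Differentiating term by term gives the first 9 terms of e^x.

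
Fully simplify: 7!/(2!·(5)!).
21

This is C(7,2) = 21.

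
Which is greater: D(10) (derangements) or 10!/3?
D(10)

Explanation: D(10) = (10-1)·[D(9) + D(8)] = 9·[133,496 + 14,833] = 1,334,961; 10!/3 = 3,628,800/3 = 1,209,600.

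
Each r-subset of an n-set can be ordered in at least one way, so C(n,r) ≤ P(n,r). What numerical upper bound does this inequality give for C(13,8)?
51,891,840

Explanation: P(13,8) = 13·12·11·10·9·8·7·6 = 51,891,840, so C(13,8) ≤ 51,891,840. (The bound is loose by a factor of 8! = 40,320: C(13,8) = 51,891,840/40,320 = 1,287.)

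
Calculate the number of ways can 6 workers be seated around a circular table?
Circular arrangements: (6-1)! = 120.
Final answer: 120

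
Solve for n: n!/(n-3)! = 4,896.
n!/(n-3)! = n×(n-1)×(n-2), a product of 3 consecutive integers ≈ (n−1)^3. 4,896^(1/3) + 1 ≈ 18.0; check n = 18: 18×17×16 = 4,896 ✓. So n = 18.

Answer: 18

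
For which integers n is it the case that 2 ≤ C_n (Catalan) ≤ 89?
2, 3, 4, 5

C_1=1; C_2=2; C_3=5; C_4=14; C_5=42; C_6=132. So valid n = 2, 3, 4, 5.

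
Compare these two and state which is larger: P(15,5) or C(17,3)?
P(15,5)

Working:
P(15,5)=360,360, C(17,3)=680.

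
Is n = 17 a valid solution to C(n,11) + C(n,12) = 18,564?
C(17,11) + C(17,12) = 12,376 + 6,188 = 18,564, which equals 18,564.
Final answer: Yes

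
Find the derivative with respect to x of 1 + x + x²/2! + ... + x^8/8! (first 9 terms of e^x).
Differentiating term by term gives the first 8 terms of e^x.

Answer: 1 + x + x²/2! + ... + x^7/7!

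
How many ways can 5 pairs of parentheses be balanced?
42

Solution: Using the Catalan number formula: C_n = C(2n, n) / (n+1)
C_5 = C(10, 5) / (5+1)
     = 252 / 6
     = 42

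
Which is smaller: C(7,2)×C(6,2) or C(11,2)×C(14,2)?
C(7,2)×C(6,2)
C(7,2)×C(6,2)=315, C(11,2)×C(14,2)=5,005.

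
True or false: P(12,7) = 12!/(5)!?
True

Reasoning: Permutation formula P(n,k) = n!/(n-k)!: 12!/5! = 479,001,600/120 = 3,991,680 = P(12,7). The statement holds.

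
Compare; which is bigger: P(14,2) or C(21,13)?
C(21,13)

Explanation: P(14,2)=182, C(21,13)=203,490.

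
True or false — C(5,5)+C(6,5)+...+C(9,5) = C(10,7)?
False

Working:
Hockey stick identity gives Σ = C(10,6) = 210; RHS C(10,7) = 120.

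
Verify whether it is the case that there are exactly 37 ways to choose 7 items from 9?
C(9,7) = 36 ≠ 37.

Answer: False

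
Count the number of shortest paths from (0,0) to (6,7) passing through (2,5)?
315
To (2,5): C(7,2)=21. From there: C(6,4)=15. Total: 315.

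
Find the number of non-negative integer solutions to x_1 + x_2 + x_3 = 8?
45

Solution: C(8+3-1, 3-1) = 45.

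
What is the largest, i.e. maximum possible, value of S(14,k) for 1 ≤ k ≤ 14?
63,436,373

Reasoning: Row S(14,k) for k = 1..14 (via S(n,k) = k·S(n−1,k) + S(n−1,k−1)): 1, 8,191, 788,970, 10,391,745, 40,075,035, 63,436,373, 49,329,280, 20,912,320, 5,135,130, 752,752, 66,066, 3,367, 91, 1. The row is unimodal; maximum at k = 6: 63,436,373.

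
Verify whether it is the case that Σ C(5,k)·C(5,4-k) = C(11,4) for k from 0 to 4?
False
Vandermonde's identity gives C(10,4) = 210; RHS C(11,4) = 330.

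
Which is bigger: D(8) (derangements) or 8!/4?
D(8)

Working:
D(8) = (8-1)·[D(7) + D(6)] = 7·[1,854 + 265] = 14,833; 8!/4 = 40,320/4 = 10,080.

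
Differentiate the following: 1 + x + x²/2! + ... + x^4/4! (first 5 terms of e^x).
Differentiating term by term gives the first 4 terms of e^x.

Answer: 1 + x + x²/2! + ... + x^3/3!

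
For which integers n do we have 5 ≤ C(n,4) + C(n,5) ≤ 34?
5, 6

Solution: C(4,4)+C(4,5)=1; C(5,4)+C(5,5)=6; C(6,4)+C(6,5)=21; C(7,4)+C(7,5)=56. So valid n = 5, 6.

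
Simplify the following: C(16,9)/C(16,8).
8/9

Reasoning: C(n,k+1)/C(n,k) = (n−k)/(k+1). Here (16−8)/(8+1) = 8/9 = 8/9.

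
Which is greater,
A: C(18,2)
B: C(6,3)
A
A=C(18,2)=153, B=C(6,3)=20.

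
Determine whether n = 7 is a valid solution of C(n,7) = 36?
No

Explanation: C(7,7) = 7·6·5·4·3·2·1/7! = 5,040/5,040 = 1, which does not equal 36.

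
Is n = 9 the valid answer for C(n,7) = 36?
Yes

Reasoning: C(9,7) = 9·8·7·6·5·4·3/7! = 181,440/5,040 = 36, which equals 36.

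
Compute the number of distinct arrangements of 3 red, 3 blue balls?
20

Working:
Multinomial: 6!/(3! × 3!) = 20.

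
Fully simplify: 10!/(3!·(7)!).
This is C(10,3) = 120.

Answer: 120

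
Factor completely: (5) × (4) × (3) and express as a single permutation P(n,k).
Product of 3 consecutive descending integers starting at 5: P(5,3) = 5!/2! = 60.
Final answer: P(5,3) = 5!/(2)!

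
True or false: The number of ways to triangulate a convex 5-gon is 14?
False

Explanation: Triangulations of a convex 5-gon are counted by the Catalan number C_3: C_3 = C(6,3)/(3+1) = 20/4 = 5.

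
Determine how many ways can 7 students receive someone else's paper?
Using D(n) = (n-1)[D(n-1) + D(n-2)]:
D(7) = (7-1) × [D(6) + D(5)]
      = 6 × [265 + 44]
      = 6 × 309
      = 1,854
Final answer: 1,854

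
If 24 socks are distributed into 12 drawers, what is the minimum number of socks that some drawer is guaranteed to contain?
2
Pigeonhole: ⌈24/12⌉ = 2.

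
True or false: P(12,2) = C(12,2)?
False

Solution: P(12,2) = 132 and C(12,2) = 66; P(n,r) = r! × C(n,r) so P > C whenever r ≥ 2.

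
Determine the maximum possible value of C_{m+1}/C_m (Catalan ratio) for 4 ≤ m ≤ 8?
17/5
C_{m+1}/C_m = 2(2m+1)/(m+2), which increases with m. Maximum at m = 8: 2·17/10 = 17/5.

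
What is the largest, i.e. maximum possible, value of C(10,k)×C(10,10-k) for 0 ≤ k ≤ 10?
63,504

Working:
C(10,k)·C(10,10-k) = C(10,k)², maximised at the centre k = 5: C(10,5)² = 63,504.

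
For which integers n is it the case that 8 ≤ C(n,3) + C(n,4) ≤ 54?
5, 6

Explanation: C(4,3)+C(4,4)=5; C(5,3)+C(5,4)=15; C(6,3)+C(6,4)=35; C(7,3)+C(7,4)=70. So valid n = 5, 6.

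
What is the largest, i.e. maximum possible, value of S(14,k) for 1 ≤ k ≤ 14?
Row S(14,k) for k = 1..14 (via S(n,k) = k·S(n−1,k) + S(n−1,k−1)): 1, 8,191, 788,970, 10,391,745, 40,075,035, 63,436,373, 49,329,280, 20,912,320, 5,135,130, 752,752, 66,066, 3,367, 91, 1. The row is unimodal; maximum at k = 6: 63,436,373.
Final answer: 63,436,373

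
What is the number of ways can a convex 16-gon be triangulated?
Using the Catalan number formula: C_n = C(2n, n) / (n+1)
C_14 = C(28, 14) / (14+1)
     = 40116600 / 15
     = 2,674,440

Answer: 2,674,440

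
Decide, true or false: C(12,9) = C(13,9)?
False
LHS = C(12,9) = 220; RHS = C(13,9) = 715. 220 ≠ 715, so the statement does not hold.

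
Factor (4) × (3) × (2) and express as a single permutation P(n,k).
P(4,3) = 4!/(1)!

Reasoning: Product of 3 consecutive descending integers starting at 4: P(4,3) = 4!/1! = 24.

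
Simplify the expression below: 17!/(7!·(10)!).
This is C(17,7) = 19,448.
Final answer: 19,448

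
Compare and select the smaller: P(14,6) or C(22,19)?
P(14,6)=2,162,160, C(22,19)=1,540.

Answer: C(22,19)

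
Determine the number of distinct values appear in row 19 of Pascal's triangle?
10

Reasoning: Row 19 has entries C(19,0)..C(19,19); by symmetry C(19,k)=C(19,19-k), giving 10 distinct values.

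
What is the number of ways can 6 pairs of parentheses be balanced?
132
Using the Catalan number formula: C_n = C(2n, n) / (n+1)
C_6 = C(12, 6) / (6+1)
     = 924 / 7
     = 132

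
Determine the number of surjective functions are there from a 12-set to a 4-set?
14,676,024

Onto functions = 4! × S(12,4)
First compute S(12,4) via recurrence:
Using the Stirling recurrence: S(n,k) = k·S(n-1,k) + S(n-1,k-1)
S(12,4) = 4·S(11,4) + S(11,3)
         = 4·145750 + 28501
         = 583000 + 28501
         = 611,501
Then: 24 × 611501 = 14,676,024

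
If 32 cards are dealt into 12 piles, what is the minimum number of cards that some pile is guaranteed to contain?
Pigeonhole: ⌈32/12⌉ = 3.
Final answer: 3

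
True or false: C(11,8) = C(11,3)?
Symmetry C(n,k) = C(n,n-k): C(11,8) = 165 and C(11,3) = 165. Both sides agree, so the statement holds.
Final answer: True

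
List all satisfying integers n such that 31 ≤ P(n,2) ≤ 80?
7, 8, 9

Reasoning: P(6,2)=30; P(7,2)=42; P(8,2)=56; P(9,2)=72; P(10,2)=90. So valid n = 7, 8, 9.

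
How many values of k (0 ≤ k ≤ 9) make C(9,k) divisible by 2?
6
Checking C(9,k) mod 2 for k = 0..9: divisible at k = 2, 3, 4, 5, 6, 7. That's 6 values.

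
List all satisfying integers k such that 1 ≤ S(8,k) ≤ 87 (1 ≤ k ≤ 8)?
1, 7, 8

Solution: S(8,1)=1; S(8,2)=127; S(8,3)=966; S(8,4)=1,701; S(8,5)=1,050; S(8,6)=266; S(8,7)=28; S(8,8)=1. So valid k = 1, 7, 8.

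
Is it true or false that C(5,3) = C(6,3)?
False
LHS = C(5,3) = 10; RHS = C(6,3) = 20. 10 ≠ 20, so the statement does not hold.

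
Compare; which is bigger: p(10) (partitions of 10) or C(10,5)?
C(10,5)

Pentagonal recurrence p(n) = p(n−1) + p(n−2) − p(n−5) − p(n−7) + …: p(10) = p(9) + p(8) − p(5) − p(3) = 30 + 22 − 7 − 3 = 42; C(10,5) = 252.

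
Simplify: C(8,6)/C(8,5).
1/2
C(n,k+1)/C(n,k) = (n−k)/(k+1). Here (8−5)/(5+1) = 3/6 = 1/2.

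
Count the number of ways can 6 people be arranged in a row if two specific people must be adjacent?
240

Treat pair as unit: (6-1)! arrangements × 2 internal orders = 240.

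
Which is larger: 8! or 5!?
8!

Working:
8!=40,320, 5!=120. 8! > 5!.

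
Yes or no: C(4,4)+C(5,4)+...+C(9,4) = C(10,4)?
No

Reasoning: Hockey stick identity gives Σ = C(10,5) = 252; RHS C(10,4) = 210.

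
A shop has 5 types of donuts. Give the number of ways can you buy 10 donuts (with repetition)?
1,001

Reasoning: Stars and bars: C(10+5-1, 10) = C(14, 10) = 1,001.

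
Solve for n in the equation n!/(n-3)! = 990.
11
n!/(n-3)! = n×(n-1)×(n-2), a product of 3 consecutive integers ≈ (n−1)^3. 990^(1/3) + 1 ≈ 11.0; check n = 11: 11×10×9 = 990 ✓. So n = 11.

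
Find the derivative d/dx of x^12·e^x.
(12x^11 + x^12)e^x
Product rule: d/dx[x^12]·e^x + x^12·d/dx[e^x] = 12x^{11}e^x + x^12e^x.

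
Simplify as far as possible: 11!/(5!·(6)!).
462

Working:
This is C(11,5) = 462.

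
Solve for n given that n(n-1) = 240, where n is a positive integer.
n² − n − 240 = 0, so n = (1 ± √(1 + 4·240))/2 = (1 ± √961)/2 = (1 ± 31)/2, i.e. n = 16 or n = -15. Taking the positive root, n = 16 (check: 16×15 = 240).

Answer: 16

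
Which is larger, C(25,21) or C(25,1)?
C(25,21)

Reasoning: C(25,21)=12,650, C(25,1)=25.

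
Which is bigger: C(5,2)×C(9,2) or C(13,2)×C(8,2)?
C(13,2)×C(8,2)
C(5,2)×C(9,2)=360, C(13,2)×C(8,2)=2,184.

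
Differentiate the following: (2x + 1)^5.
Chain rule: 5(2x+1)^{4} × 2 = 10(2x+1)^{4}.

Answer: 10(2x + 1)^4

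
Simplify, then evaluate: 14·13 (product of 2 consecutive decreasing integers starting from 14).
182

Explanation: This is P(14,2) = 14!/(12)! = 182.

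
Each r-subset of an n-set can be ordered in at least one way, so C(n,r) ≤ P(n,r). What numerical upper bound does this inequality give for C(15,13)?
653,837,184,000

Solution: P(15,13) = 15·14·13·12·11·10·9·8·7·6·5·4·3 = 653,837,184,000, so C(15,13) ≤ 653,837,184,000. (The bound is loose by a factor of 13! = 6,227,020,800: C(15,13) = 653,837,184,000/6,227,020,800 = 105.)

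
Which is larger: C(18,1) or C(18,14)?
C(18,14)

C(18,1)=18, C(18,14)=3,060.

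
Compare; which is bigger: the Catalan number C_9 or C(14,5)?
C_9 = C(18,9)/(9+1) = 48,620/10 = 4,862; C(14,5) = 2,002.

Answer: C_9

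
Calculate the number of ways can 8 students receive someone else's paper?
14,833

Using D(n) = (n-1)[D(n-1) + D(n-2)]:
D(8) = (8-1) × [D(7) + D(6)]
      = 7 × [1854 + 265]
      = 7 × 2119
      = 14,833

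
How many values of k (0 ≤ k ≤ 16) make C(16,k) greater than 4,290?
7

Explanation: Row 16 is unimodal and symmetric about k=16/2. C(16,4)=1,820 ≤ 4,290; C(16,5)=4,368 > 4,290; by symmetry C(16,k) > 4,290 for k = 5..11. That's 11 - 5 + 1 = 7 values.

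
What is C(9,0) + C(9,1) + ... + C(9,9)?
512

Sum of binomial coefficients = 2^9 = 512.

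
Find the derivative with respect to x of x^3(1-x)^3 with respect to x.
Product rule: 3x^{2}(1-x)^{3} + x^3·(-3)(1-x)^{2}.
Final answer: 3x^2(1-x)^3 - 3x^3(1-x)^2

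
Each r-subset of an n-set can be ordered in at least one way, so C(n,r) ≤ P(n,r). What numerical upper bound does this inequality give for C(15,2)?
210

Working:
P(15,2) = 15·14 = 210, so C(15,2) ≤ 210. (The bound is loose by a factor of 2! = 2: C(15,2) = 210/2 = 105.)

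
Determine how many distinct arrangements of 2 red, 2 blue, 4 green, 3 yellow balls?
69,300

Reasoning: Multinomial: 11!/(2! × 2! × 4! × 3!) = 69,300.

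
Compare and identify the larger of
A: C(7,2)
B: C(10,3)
A=C(7,2)=21, B=C(10,3)=120.

Answer: B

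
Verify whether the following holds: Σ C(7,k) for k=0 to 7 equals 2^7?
True

Solution: Binomial theorem: Σ C(7,k) = (1+1)^7 = 2^7 = 128; RHS 2^7 = 128.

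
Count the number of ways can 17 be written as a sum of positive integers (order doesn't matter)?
297

Reasoning: Pentagonal recurrence p(n) = p(n−1) + p(n−2) − p(n−5) − p(n−7) + …: p(17) = p(16) + p(15) − p(12) − p(10) + p(5) + p(2) = 231 + 176 − 77 − 42 + 7 + 2 = 297.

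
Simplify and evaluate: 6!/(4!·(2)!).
15

Solution: This is C(6,4) = 15.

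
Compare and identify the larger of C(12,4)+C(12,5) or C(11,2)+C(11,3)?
C(12,4)+C(12,5)

Explanation: First=1,287, Second=220.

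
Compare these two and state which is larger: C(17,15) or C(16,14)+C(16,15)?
Equal

Explanation: By Pascal's identity: C(17,15) = C(16,14)+C(16,15) = 136. Equal.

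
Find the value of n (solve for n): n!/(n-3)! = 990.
11

Working:
n!/(n-3)! = n×(n-1)×(n-2), a product of 3 consecutive integers ≈ (n−1)^3. 990^(1/3) + 1 ≈ 11.0; check n = 11: 11×10×9 = 990 ✓. So n = 11.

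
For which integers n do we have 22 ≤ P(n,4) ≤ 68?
4

Working:
P(3,4)=0; P(4,4)=24; P(5,4)=120. So valid n = 4.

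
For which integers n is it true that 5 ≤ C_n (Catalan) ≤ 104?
3, 4, 5

Explanation: C_2=2; C_3=5; C_4=14; C_5=42; C_6=132. So valid n = 3, 4, 5.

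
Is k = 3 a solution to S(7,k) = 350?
No

Reasoning: S(7,3) = 3·S(6,3) + S(6,2) = 3·90 + 31 = 301, which does not equal 350.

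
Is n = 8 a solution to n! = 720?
No

Reasoning: 8! = 8·7! = 8·5,040 = 40,320, which does not equal 720.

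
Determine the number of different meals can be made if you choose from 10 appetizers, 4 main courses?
40
By the multiplication principle: 10 × 4 = 40.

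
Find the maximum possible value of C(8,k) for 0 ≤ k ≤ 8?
70

Solution: Maximum at k = 4: C(8,4) = 70.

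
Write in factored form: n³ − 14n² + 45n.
n(n − 5)(n − 9)

n³ − 14n² + 45n = n(n² − 14n + 45) = n(n − 5)(n − 9).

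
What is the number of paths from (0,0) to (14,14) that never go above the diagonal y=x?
2,674,440

Explanation: Counted by the Catalan number C_14: C_14 = C(28,14)/(14+1) = 40,116,600/15 = 2,674,440.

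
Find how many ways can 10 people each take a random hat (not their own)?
1,334,961

Explanation: Using D(n) = (n-1)[D(n-1) + D(n-2)]:
D(10) = (10-1) × [D(9) + D(8)]
      = 9 × [133496 + 14833]
      = 9 × 148329
      = 1,334,961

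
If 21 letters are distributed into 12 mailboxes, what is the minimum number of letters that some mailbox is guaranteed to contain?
2

Reasoning: Pigeonhole: ⌈21/12⌉ = 2.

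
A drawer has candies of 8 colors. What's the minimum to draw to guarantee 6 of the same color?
Worst case: 5 of each = 40. One more: 41.
Final answer: 41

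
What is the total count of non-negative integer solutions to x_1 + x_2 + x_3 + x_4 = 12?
C(12+4-1, 4-1) = 455.

Answer: 455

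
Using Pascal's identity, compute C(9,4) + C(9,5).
252

Reasoning: C(9,4) + C(9,5) = C(10,5) = 252.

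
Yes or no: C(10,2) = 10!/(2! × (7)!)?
No

The correct denominator is 2!×8!, giving C(10,2) = 45; the stated RHS is 10!/(2!×7!) = 360 ≠ 45, so the statement does not hold.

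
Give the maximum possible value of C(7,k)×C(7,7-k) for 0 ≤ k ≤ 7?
C(7,k)·C(7,7-k) = C(7,k)², maximised at the centre k = 3: C(7,3)² = 1,225.
Final answer: 1,225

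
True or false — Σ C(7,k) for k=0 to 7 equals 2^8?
False

Binomial theorem: Σ C(7,k) = (1+1)^7 = 2^7 = 128; RHS 2^8 = 256.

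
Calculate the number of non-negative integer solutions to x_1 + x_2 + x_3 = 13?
105

Explanation: C(13+3-1, 3-1) = 105.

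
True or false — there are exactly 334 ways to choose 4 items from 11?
False

Explanation: C(11,4) = 330 ≠ 334.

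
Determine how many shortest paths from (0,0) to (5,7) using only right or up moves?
792

Reasoning: Choose 5 rights from 12 moves: C(12,5) = 792.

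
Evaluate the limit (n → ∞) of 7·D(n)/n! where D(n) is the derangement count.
7/e

Working:
D(n)/n! → 1/e, so 7·D(n)/n! → 7/e.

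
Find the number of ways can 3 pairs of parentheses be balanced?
5

Using the Catalan number formula: C_n = C(2n, n) / (n+1)
C_3 = C(6, 3) / (3+1)
     = 20 / 4
     = 5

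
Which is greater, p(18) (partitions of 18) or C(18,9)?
C(18,9)

Explanation: Pentagonal recurrence p(n) = p(n−1) + p(n−2) − p(n−5) − p(n−7) + …: p(18) = p(17) + p(16) − p(13) − p(11) + p(6) + p(3) = 297 + 231 − 101 − 56 + 11 + 3 = 385; C(18,9) = 48,620.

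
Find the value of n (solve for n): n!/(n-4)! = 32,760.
15

Working:
n!/(n-4)! = n×(n-1)×(n-2)×(n-3), a product of 4 consecutive integers ≈ (n−1.5)^4. 32,760^(1/4) + 1.5 ≈ 15.0; check n = 15: 15×14×13×12 = 32,760 ✓. So n = 15.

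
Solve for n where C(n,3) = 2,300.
25

Working:
C(n,3) = n(n−1)(n−2)/3! is increasing in n, and n(n−1)(n−2) = 3!·2,300 = 13,800 ≈ (n−1)^3 gives n ≈ 25.0. Check: C(23,3) = 1,771, C(24,3) = 2,024, C(25,3) = 2,300 ✓. So n = 25.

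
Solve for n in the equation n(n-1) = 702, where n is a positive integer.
27

Working:
n² − n − 702 = 0, so n = (1 ± √(1 + 4·702))/2 = (1 ± √2,809)/2 = (1 ± 53)/2, i.e. n = 27 or n = -26. Taking the positive root, n = 27 (check: 27×26 = 702).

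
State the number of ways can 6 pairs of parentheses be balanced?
132
Using the Catalan number formula: C_n = C(2n, n) / (n+1)
C_6 = C(12, 6) / (6+1)
     = 924 / 7
     = 132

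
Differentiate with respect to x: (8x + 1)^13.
104(8x + 1)^12

Solution: Chain rule: 13(8x+1)^{12} × 8 = 104(8x+1)^{12}.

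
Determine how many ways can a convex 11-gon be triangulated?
4,862

Reasoning: Using the Catalan number formula: C_n = C(2n, n) / (n+1)
C_9 = C(18, 9) / (9+1)
     = 48620 / 10
     = 4,862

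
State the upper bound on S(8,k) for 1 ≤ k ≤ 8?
1,701

Row S(8,k) for k = 1..8 (via S(n,k) = k·S(n−1,k) + S(n−1,k−1)): 1, 127, 966, 1,701, 1,050, 266, 28, 1. The row is unimodal; maximum at k = 4: 1,701.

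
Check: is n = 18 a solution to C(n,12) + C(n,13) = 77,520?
No

Solution: C(18,12) + C(18,13) = 18,564 + 8,568 = 27,132, which does not equal 77,520.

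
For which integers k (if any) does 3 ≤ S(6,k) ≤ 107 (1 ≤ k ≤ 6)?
2, 3, 4, 5
S(6,1)=1; S(6,2)=31; S(6,3)=90; S(6,4)=65; S(6,5)=15; S(6,6)=1. So valid k = 2, 3, 4, 5.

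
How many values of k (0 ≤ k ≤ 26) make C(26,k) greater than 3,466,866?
7
Row 26 is unimodal and symmetric about k=26/2. C(26,9)=3,124,550 ≤ 3,466,866; C(26,10)=5,311,735 > 3,466,866; by symmetry C(26,k) > 3,466,866 for k = 10..16. That's 16 - 10 + 1 = 7 values.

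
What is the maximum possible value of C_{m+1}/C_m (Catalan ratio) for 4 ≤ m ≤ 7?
C_{m+1}/C_m = 2(2m+1)/(m+2), which increases with m. Maximum at m = 7: 2·15/9 = 10/3.

Answer: 10/3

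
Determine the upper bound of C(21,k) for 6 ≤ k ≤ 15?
352,716
C(21,k) is maximised at the centre of the row: C(21,10) = 352,716.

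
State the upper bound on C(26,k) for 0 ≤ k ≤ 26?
10,400,600

Explanation: Maximum at k = 13: C(26,13) = 10,400,600.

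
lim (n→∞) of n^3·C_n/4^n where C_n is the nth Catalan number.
C_n ~ 4^n/(n^(3/2)√π), so n^3·C_n/4^n ~ n^(3 − 3/2)/√π → ∞.

Answer: ∞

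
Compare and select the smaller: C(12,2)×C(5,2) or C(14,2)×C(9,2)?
C(12,2)×C(5,2)

Explanation: C(12,2)×C(5,2)=660, C(14,2)×C(9,2)=3,276.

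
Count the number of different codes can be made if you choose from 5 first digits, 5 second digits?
25
By the multiplication principle: 5 × 5 = 25.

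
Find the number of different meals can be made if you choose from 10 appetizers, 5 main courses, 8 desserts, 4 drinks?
By the multiplication principle: 10 × 5 × 8 × 4 = 1,600.

Answer: 1,600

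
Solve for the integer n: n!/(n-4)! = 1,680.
8

Explanation: n!/(n-4)! = n×(n-1)×(n-2)×(n-3), a product of 4 consecutive integers ≈ (n−1.5)^4. 1,680^(1/4) + 1.5 ≈ 7.9; check n = 8: 8×7×6×5 = 1,680 ✓. So n = 8.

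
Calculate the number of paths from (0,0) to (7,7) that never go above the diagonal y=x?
429
Counted by the Catalan number C_7: C_7 = C(14,7)/(7+1) = 3,432/8 = 429.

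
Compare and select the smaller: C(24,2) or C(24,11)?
C(24,2)

Solution: C(24,2)=276, C(24,11)=2,496,144.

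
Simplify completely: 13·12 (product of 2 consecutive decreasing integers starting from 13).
156

Explanation: This is P(13,2) = 13!/(11)! = 156.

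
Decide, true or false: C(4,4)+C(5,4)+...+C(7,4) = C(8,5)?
True

Hockey stick identity gives Σ = C(8,5) = 56; RHS C(8,5) = 56.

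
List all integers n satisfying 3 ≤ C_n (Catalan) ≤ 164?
C_2=2; C_3=5; C_4=14; C_5=42; C_6=132; C_7=429. So valid n = 3, 4, 5, 6.
Final answer: 3, 4, 5, 6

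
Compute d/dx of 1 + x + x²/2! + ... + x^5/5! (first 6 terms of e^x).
1 + x + x²/2! + ... + x^4/4!

Reasoning: Differentiating term by term gives the first 5 terms of e^x.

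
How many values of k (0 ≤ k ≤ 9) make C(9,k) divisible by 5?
0

Working:
Checking C(9,k) mod 5 for k = 0..9: none are divisible by 5. Count = 0.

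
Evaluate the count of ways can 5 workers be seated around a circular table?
24

Solution: Circular arrangements: (5-1)! = 24.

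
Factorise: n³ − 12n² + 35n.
n(n − 5)(n − 7)

Solution: n³ − 12n² + 35n = n(n² − 12n + 35) = n(n − 5)(n − 7).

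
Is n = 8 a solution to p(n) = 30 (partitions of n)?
No

Explanation: Pentagonal recurrence p(n) = p(n−1) + p(n−2) − p(n−5) − p(n−7) + …: p(8) = p(7) + p(6) − p(3) − p(1) = 15 + 11 − 3 − 1 = 22, which does not equal 30.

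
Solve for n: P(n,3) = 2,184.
14
P(n,3) = n(n−1)(n−2) is increasing in n; n(n−1)(n−2) ≈ (n−1)^3 = 2,184 gives n ≈ 14.0. Check: P(12,3) = 1,320, P(13,3) = 1,716, P(14,3) = 2,184 ✓. So n = 14.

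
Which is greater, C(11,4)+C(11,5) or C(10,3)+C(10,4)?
C(11,4)+C(11,5)

Solution: First=792, Second=330.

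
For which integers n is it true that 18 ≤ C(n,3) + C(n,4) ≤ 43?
6
C(5,3)+C(5,4)=15; C(6,3)+C(6,4)=35; C(7,3)+C(7,4)=70. So valid n = 6.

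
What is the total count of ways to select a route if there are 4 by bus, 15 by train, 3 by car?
22
By the addition principle: 4 + 15 + 3 = 22.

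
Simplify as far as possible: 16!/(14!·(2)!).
120

Solution: This is C(16,14) = 120.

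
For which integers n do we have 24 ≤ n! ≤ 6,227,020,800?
4, 5, 6, 7, 8, 9, 10, 11, 12, 13

Working:
n! is strictly increasing; 4! = 24 and 13! = 6,227,020,800, so valid n = 4, 5, 6, 7, 8, 9, 10, 11, 12, 13.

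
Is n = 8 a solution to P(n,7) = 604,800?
No

Reasoning: P(8,7) = 8·7·6·5·4·3·2 = 40,320, which does not equal 604,800.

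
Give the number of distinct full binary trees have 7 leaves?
132

Reasoning: Using the Catalan number formula: C_n = C(2n, n) / (n+1)
C_6 = C(12, 6) / (6+1)
     = 924 / 7
     = 132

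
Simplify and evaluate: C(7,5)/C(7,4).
3/5

Solution: C(n,k+1)/C(n,k) = (n−k)/(k+1). Here (7−4)/(4+1) = 3/5 = 3/5.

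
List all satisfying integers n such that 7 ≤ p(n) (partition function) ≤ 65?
Tabulating p(n) via p(n) = p(n−1) + p(n−2) − p(n−5) − p(n−7) + …: p(4)=5; p(5)=7; p(6)=11; p(7)=15; p(8)=22; p(9)=30; p(10)=42; p(11)=56; p(12)=77. So valid n = 5, 6, 7, 8, 9, 10, 11.

Answer: 5, 6, 7, 8, 9, 10, 11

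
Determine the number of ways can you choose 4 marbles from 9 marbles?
126

Reasoning: C(9,4) = 9! / (4! × (9-4)!)
         = 9! / (4! × 5!)
         = 126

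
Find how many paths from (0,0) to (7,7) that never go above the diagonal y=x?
429

Solution: Counted by the Catalan number C_7: C_7 = C(14,7)/(7+1) = 3,432/8 = 429.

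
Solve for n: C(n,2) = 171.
19

Solution: C(n,2) = n(n−1)/2! is increasing in n, and n(n−1) = 2!·171 = 342 ≈ (n−0.5)^2 gives n ≈ 19.0. Check: C(17,2) = 136, C(18,2) = 153, C(19,2) = 171 ✓. So n = 19.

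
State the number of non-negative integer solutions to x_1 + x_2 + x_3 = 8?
C(8+3-1, 3-1) = 45.
Final answer: 45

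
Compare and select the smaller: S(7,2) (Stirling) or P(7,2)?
P(7,2)

Reasoning: S(7,2) = 2·S(6,2) + S(6,1) = 2·31 + 1 = 63; P(7,2) = 42.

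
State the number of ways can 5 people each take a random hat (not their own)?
44

Using D(n) = (n-1)[D(n-1) + D(n-2)]:
D(5) = (5-1) × [D(4) + D(3)]
      = 4 × [9 + 2]
      = 4 × 11
      = 44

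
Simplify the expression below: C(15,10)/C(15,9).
3/5

Working:
C(n,k+1)/C(n,k) = (n−k)/(k+1). Here (15−9)/(9+1) = 6/10 = 3/5.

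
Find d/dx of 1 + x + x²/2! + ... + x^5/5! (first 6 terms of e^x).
1 + x + x²/2! + ... + x^4/4!

Working:
Differentiating term by term gives the first 5 terms of e^x.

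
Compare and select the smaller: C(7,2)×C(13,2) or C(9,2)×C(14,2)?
C(7,2)×C(13,2)

Solution: C(7,2)×C(13,2)=1,638, C(9,2)×C(14,2)=3,276.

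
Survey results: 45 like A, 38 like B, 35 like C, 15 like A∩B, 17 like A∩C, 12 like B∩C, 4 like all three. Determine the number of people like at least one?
|A∪B∪C| = 45+38+35-15-17-12+4 = 78.
Final answer: 78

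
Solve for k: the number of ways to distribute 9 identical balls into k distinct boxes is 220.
Stars and bars: the count is C(9+k−1, k−1), increasing in k. k=2: C(10,1) = 10, k=3: C(11,2) = 55, k=4: C(12,3) = 220 ✓. So k = 4.
Final answer: 4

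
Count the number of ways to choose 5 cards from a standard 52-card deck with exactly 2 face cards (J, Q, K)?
652,080
12 face cards and 40 non-face cards: C(12,2) × C(40,3) = 66 × 9,880 = 652,080.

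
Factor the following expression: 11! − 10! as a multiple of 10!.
11! − 10! = 11·10! − 10! = (11 − 1)·10! = 10 × 10! = 36,288,000.

Answer: 10 × 10! = 36,288,000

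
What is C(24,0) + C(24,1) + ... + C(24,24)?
16,777,216

Working:
Sum of binomial coefficients = 2^24 = 16,777,216.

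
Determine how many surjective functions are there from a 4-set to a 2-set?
14
Onto functions = 2! × S(4,2)
First compute S(4,2) via recurrence:
Using the Stirling recurrence: S(n,k) = k·S(n-1,k) + S(n-1,k-1)
S(4,2) = 2·S(3,2) + S(3,1)
         = 2·3 + 1
         = 6 + 1
         = 7
Then: 2 × 7 = 14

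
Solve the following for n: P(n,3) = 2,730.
15

Solution: P(n,3) = n(n−1)(n−2) is increasing in n; n(n−1)(n−2) ≈ (n−1)^3 = 2,730 gives n ≈ 15.0. Check: P(13,3) = 1,716, P(14,3) = 2,184, P(15,3) = 2,730 ✓. So n = 15.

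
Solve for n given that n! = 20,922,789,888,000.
16

n! is strictly increasing. 14! = 87,178,291,200, 15! = 1,307,674,368,000, 16! = 20,922,789,888,000 ✓. So n = 16.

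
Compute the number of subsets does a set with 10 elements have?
Each element can be included or excluded: 2^10 = 1,024.

Answer: 1,024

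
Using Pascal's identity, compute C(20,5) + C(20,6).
54,264

Working:
C(20,5) + C(20,6) = C(21,6) = 54,264.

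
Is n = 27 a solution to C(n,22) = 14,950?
C(27,22) = 27·26·25·24·23·22·21·20·19·18·17·16·15·14·13·12·11·10·9·8·7·6/22! = 90,740,578,753,486,268,006,400,000/1,124,000,727,777,607,680,000 = 80,730, which does not equal 14,950.
Final answer: No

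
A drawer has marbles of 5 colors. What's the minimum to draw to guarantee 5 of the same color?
Worst case: 4 of each = 20. One more: 21.
Final answer: 21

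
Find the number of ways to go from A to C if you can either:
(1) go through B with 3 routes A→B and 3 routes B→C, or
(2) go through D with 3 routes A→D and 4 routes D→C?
21

Working:
Route via B: 3×3=9. Route via D: 3×4=12. Total: 21.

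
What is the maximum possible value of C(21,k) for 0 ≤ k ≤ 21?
Maximum at k = 10 or k = 11: C(21,10) = 352,716.

Answer: 352,716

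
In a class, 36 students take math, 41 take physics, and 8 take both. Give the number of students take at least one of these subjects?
69

Reasoning: |A∪B| = |A|+|B|-|A∩B| = 36+41-8 = 69.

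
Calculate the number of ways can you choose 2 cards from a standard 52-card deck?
1,326

C(52,2) = 1,326.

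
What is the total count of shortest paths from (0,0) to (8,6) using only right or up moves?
Choose 8 rights from 14 moves: C(14,8) = 3,003.
Final answer: 3,003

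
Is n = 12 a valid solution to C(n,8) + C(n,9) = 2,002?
C(12,8) + C(12,9) = 495 + 220 = 715, which does not equal 2,002.

Answer: No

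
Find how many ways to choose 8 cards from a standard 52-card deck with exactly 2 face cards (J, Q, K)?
253,333,080

Explanation: 12 face cards and 40 non-face cards: C(12,2) × C(40,6) = 66 × 3,838,380 = 253,333,080.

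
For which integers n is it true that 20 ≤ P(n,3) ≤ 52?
4
P(3,3)=6; P(4,3)=24; P(5,3)=60. So valid n = 4.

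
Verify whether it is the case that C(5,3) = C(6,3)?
False

Solution: LHS = C(5,3) = 10; RHS = C(6,3) = 20. 10 ≠ 20, so the statement does not hold.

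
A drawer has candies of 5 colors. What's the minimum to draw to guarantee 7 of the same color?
31
Worst case: 6 of each = 30. One more: 31.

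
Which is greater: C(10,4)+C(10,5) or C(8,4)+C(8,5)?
C(10,4)+C(10,5)

Working:
First=462, Second=126.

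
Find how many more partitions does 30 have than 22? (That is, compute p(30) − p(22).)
4,602

Reasoning: Pentagonal recurrence p(n) = p(n−1) + p(n−2) − p(n−5) − p(n−7) + …: p(30) = p(29) + p(28) − p(25) − p(23) + p(18) + p(15) − p(8) − p(4) = 4,565 + 3,718 − 1,958 − 1,255 + 385 + 176 − 22 − 5 = 5,604.
p(22) = p(21) + p(20) − p(17) − p(15) + p(10) + p(7) − p(0) = 792 + 627 − 297 − 176 + 42 + 15 − 1 = 1,002.
Difference = 5,604 − 1,002 = 4,602.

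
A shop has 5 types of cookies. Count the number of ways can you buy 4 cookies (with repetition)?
Stars and bars: C(4+5-1, 4) = C(8, 4) = 70.

Answer: 70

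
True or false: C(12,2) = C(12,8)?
False

Solution: C(12,2) = 66 but C(12,8) = 495; symmetry gives C(12,2) = C(12,10), not C(12,8).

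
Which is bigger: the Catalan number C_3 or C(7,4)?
C(7,4)
C_3 = C(6,3)/(3+1) = 20/4 = 5; C(7,4) = 35.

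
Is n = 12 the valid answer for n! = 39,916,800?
No

Working:
12! = 12·11! = 12·39,916,800 = 479,001,600, which does not equal 39,916,800.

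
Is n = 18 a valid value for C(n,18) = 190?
C(18,18) = 18·17·16·15·14·13·12·11·10·9·8·7·6·5·4·3·2·1/18! = 6,402,373,705,728,000/6,402,373,705,728,000 = 1, which does not equal 190.

Answer: No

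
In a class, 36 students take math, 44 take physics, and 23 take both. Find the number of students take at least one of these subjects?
57

|A∪B| = |A|+|B|-|A∩B| = 36+44-23 = 57.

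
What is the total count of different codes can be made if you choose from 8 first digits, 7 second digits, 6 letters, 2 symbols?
By the multiplication principle: 8 × 7 × 6 × 2 = 672.

Answer: 672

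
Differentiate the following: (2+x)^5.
5(2+x)^4

Working:
Using the power rule: d/dx (2+x)^5 = 5(2+x)^{4}.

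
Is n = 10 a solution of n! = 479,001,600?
No

Working:
10! = 10·9! = 10·362,880 = 3,628,800, which does not equal 479,001,600.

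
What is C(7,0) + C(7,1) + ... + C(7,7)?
Sum of binomial coefficients = 2^7 = 128.
Final answer: 128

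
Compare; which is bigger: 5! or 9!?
9!

Explanation: 5!=120, 9!=362,880. 9! > 5!.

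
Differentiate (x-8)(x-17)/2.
(2x - 25)/2

d/dx[(x-8)(x-17)] = (x-17) + (x-8) = 2x - 25. Dividing by 2 gives (2x - 25)/2.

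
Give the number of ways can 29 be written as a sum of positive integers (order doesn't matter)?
Pentagonal recurrence p(n) = p(n−1) + p(n−2) − p(n−5) − p(n−7) + …: p(29) = p(28) + p(27) − p(24) − p(22) + p(17) + p(14) − p(7) − p(3) = 3,718 + 3,010 − 1,575 − 1,002 + 297 + 135 − 15 − 3 = 4,565.
Final answer: 4,565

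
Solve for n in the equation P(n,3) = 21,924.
29

Explanation: P(n,3) = n(n−1)(n−2) is increasing in n; n(n−1)(n−2) ≈ (n−1)^3 = 21,924 gives n ≈ 29.0. Check: P(27,3) = 17,550, P(28,3) = 19,656, P(29,3) = 21,924 ✓. So n = 29.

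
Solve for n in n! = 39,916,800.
11

Solution: n! is strictly increasing. 9! = 362,880, 10! = 3,628,800, 11! = 39,916,800 ✓. So n = 11.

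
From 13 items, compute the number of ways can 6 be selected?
1,716

C(13,6) = 13! / (6! × (13-6)!)
         = 13! / (6! × 7!)
         = 1,716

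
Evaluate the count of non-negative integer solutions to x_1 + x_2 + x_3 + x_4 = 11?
364
C(11+4-1, 4-1) = 364.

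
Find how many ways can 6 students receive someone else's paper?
265

Reasoning: Using D(n) = (n-1)[D(n-1) + D(n-2)]:
D(6) = (6-1) × [D(5) + D(4)]
      = 5 × [44 + 9]
      = 5 × 53
      = 265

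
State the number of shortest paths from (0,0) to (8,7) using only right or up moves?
6,435

Explanation: Choose 8 rights from 15 moves: C(15,8) = 6,435.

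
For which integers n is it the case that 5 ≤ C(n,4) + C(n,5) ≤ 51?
5, 6

Reasoning: C(4,4)+C(4,5)=1; C(5,4)+C(5,5)=6; C(6,4)+C(6,5)=21; C(7,4)+C(7,5)=56. So valid n = 5, 6.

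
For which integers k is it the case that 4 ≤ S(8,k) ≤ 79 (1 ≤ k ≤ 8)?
S(8,1)=1; S(8,2)=127; S(8,3)=966; S(8,4)=1,701; S(8,5)=1,050; S(8,6)=266; S(8,7)=28; S(8,8)=1. So valid k = 7.
Final answer: 7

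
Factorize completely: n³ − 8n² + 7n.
n(n − 1)(n − 7)

n³ − 8n² + 7n = n(n² − 8n + 7) = n(n − 1)(n − 7).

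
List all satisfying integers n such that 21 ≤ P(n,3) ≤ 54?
4

Solution: P(3,3)=6; P(4,3)=24; P(5,3)=60. So valid n = 4.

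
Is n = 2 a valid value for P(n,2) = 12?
No

Explanation: P(2,2) = 2·1 = 2, which does not equal 12.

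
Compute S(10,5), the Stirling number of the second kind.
42,525

Explanation: Using the Stirling recurrence: S(n,k) = k·S(n-1,k) + S(n-1,k-1)
S(10,5) = 5·S(9,5) + S(9,4)
         = 5·6951 + 7770
         = 34755 + 7770
         = 42,525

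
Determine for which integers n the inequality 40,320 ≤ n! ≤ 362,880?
8, 9

Explanation: n! is strictly increasing; 8! = 40,320 and 9! = 362,880, so valid n = 8, 9.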